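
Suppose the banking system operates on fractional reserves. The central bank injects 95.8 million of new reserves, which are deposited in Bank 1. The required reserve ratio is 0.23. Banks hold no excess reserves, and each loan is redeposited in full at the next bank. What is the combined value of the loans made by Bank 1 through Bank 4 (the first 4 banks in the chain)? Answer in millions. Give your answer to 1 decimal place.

208.0 million

Bank i lends (1 − rr)^i of the original deposit: Bank 1 lends 95.8·0.7700 = 73.7660, Bank 2 lends 95.8·0.7700² ≈ 56.7998, and so on.
Summing a geometric series: total = 95.8·[0.7700·(1 − 0.7700^4) / (1 − 0.7700)] ≈ 207.9783 million.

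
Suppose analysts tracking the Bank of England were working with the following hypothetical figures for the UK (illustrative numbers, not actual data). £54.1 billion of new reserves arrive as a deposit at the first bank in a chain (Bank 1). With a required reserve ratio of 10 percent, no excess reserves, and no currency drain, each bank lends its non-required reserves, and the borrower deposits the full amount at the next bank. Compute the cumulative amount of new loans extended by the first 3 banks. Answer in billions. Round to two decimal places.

£131.95 billion

Bank i lends (1 − rr)^i of the original deposit: Bank 1 lends 54.1·0.9000 = 48.6900, Bank 2 lends 54.1·0.9000² = 43.8210, and so on.
Summing a geometric series: total = 54.1·[0.9000·(1 − 0.9000^3) / (1 − 0.9000)] = 131.9499 billion.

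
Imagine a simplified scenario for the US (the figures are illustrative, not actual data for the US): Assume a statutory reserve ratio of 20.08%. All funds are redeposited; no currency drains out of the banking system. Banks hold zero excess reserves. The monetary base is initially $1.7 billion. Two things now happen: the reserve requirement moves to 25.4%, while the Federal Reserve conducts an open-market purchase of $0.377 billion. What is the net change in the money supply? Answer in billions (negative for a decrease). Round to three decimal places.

Before: m₁ = 1 / (0.2008) ≈ 4.98008, MB₁ = 1.7, so M₁ = 4.98008 × 1.7 ≈ 8.4661 billion.
After: m₂ = 1 / (0.254) ≈ 3.93701, MB₂ = 1.7 + 0.377 = 2.077, so M₂ = 3.93701 × 2.077 ≈ 8.1772 billion.
ΔM = M₂ − M₁ = 8.1772 − 8.4661 = -0.2889 billion.

-0.289 billion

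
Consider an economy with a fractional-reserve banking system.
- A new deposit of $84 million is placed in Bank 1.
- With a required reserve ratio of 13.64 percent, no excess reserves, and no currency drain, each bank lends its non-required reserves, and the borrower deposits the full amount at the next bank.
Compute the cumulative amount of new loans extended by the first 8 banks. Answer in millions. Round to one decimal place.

Bank i lends (1 − rr)^i of the original deposit: Bank 1 lends 84·0.8636 = 72.5424, Bank 2 lends 84·0.8636² ≈ 62.6476, and so on.
Summing a geometric series: total = 84·[0.8636·(1 − 0.8636^8) / (1 − 0.8636)] ≈ 367.2931 million.

$367.3 million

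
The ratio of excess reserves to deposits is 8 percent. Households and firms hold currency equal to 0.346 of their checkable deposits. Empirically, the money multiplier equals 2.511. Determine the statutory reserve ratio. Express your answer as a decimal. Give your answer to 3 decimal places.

Using m = 2.511. Since m = (1 + c)/(c + rr + e), the denominator satisfies c + rr + e = (1 + c)/m = (1 + 0.346) / 2.511 ≈ 0.536041.
With c = 0.346 and e = 0.08, the statutory reserve ratio is 0.536041 − 0.346 − 0.08 = 0.110041.

0.110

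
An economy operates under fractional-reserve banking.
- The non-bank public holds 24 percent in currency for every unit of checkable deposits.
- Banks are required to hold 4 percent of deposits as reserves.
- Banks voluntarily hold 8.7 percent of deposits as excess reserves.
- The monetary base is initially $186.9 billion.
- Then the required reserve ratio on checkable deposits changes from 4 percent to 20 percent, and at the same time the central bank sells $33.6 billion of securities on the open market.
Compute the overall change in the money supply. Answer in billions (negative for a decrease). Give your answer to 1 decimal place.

-270.8 billion

Before: m₁ = (1 + 0.24) / (0.04 + 0.087 + 0.24) ≈ 3.37875, MB₁ = 186.9, so M₁ = 3.37875 × 186.9 ≈ 631.4884 billion.
After: m₂ = (1 + 0.24) / (0.2 + 0.087 + 0.24) ≈ 2.35294, MB₂ = 186.9 − 33.6 = 153.3, so M₂ = 2.35294 × 153.3 ≈ 360.7057 billion.
ΔM = M₂ − M₁ = 360.7057 − 631.4884 = -270.7827 billion.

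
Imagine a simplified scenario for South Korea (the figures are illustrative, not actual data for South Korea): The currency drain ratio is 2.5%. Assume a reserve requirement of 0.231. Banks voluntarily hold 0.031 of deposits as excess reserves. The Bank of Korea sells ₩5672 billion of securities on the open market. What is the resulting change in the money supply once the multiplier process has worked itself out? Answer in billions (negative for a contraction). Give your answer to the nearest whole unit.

-20257 billion

The money multiplier is m = (1 + c) / (rr + e + c) = (1 + 0.025) / (0.231 + 0.031 + 0.025) ≈ 3.57143.
The sale removes 5672 billion of base, so ΔM = m × ΔMB = 3.57143 × (−5672) ≈ -20257.151 billion.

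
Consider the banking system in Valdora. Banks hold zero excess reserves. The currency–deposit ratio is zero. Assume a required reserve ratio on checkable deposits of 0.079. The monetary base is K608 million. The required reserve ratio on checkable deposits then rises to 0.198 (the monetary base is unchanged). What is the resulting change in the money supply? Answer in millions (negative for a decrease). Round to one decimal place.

-4625.5 million

Initially m₁ = 1 / (0.079) ≈ 12.65823, so M₁ = 12.65823 × 608 ≈ 7696.2038 million.
After the change m₂ = 1 / (0.198) ≈ 5.05051, so M₂ = 5.05051 × 608 ≈ 3070.7101 million.
ΔM = M₂ − M₁ = 3070.7101 − 7696.2038 = -4625.4937 million.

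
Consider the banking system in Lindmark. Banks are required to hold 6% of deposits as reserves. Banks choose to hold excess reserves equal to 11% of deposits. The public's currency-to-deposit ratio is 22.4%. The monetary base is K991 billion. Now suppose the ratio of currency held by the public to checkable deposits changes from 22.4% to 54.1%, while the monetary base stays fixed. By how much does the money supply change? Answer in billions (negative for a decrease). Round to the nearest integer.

Initially m₁ = (1 + 0.224) / (0.06 + 0.11 + 0.224) ≈ 3.1066, so M₁ = 3.1066 × 991 = 3078.6406 billion.
After the change m₂ = (1 + 0.541) / (0.06 + 0.11 + 0.541) ≈ 2.1674, so M₂ = 2.1674 × 991 = 2147.8934 billion.
ΔM = M₂ − M₁ = 2147.8934 − 3078.6406 = -930.7472 billion.

-931 billion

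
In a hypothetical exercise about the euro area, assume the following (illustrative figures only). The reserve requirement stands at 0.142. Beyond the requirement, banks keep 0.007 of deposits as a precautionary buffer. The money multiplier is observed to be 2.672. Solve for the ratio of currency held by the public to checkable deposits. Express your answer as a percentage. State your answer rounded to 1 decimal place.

36.0%

Using m = 2.672. From m = (1 + c)/(c + rr + e), rearranging gives 1 + c = m·(c + rr + e), so c·(1 − m) = m·(rr + e) − 1.
Hence c = [m·(rr + e) − 1]/(1 − m) = [2.672 × (0.142 + 0.007) − 1] / (1 − 2.672) ≈ 0.359971.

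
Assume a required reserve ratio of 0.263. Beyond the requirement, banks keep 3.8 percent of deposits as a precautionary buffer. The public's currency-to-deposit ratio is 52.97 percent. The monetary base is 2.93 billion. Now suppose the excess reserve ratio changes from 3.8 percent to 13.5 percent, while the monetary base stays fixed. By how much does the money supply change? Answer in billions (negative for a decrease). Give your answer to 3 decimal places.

Initially m₁ = (1 + 0.5297) / (0.263 + 0.038 + 0.5297) ≈ 1.84146, so M₁ = 1.84146 × 2.93 ≈ 5.3955 billion.
After the change m₂ = (1 + 0.5297) / (0.263 + 0.135 + 0.5297) ≈ 1.64892, so M₂ = 1.64892 × 2.93 ≈ 4.8313 billion.
ΔM = M₂ − M₁ = 4.8313 − 5.3955 = -0.5642 billion.

-0.564 billion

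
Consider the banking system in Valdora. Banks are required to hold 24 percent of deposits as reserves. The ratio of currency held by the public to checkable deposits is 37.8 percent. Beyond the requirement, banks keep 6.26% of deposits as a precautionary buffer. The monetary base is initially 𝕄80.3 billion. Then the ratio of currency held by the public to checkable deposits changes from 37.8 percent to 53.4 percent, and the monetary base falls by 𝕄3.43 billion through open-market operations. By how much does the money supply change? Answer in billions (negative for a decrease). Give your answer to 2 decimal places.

-21.63 billion

Before: m₁ = (1 + 0.378) / (0.24 + 0.0626 + 0.378) ≈ 2.02468, MB₁ = 80.3, so M₁ = 2.02468 × 80.3 ≈ 162.5818 billion.
After: m₂ = (1 + 0.534) / (0.24 + 0.0626 + 0.534) ≈ 1.83361, MB₂ = 80.3 − 3.43 = 76.87, so M₂ = 1.83361 × 76.87 ≈ 140.9496 billion.
ΔM = M₂ − M₁ = 140.9496 − 162.5818 = -21.6322 billion.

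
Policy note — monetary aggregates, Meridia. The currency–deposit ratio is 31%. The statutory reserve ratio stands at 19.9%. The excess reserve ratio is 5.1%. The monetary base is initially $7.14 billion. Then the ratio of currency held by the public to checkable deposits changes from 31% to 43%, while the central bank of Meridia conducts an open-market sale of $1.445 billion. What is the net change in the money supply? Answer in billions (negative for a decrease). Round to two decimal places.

Before: m₁ = (1 + 0.31) / (0.199 + 0.051 + 0.31) ≈ 2.3393, MB₁ = 7.14, so M₁ = 2.3393 × 7.14 ≈ 16.7026 billion.
After: m₂ = (1 + 0.43) / (0.199 + 0.051 + 0.43) ≈ 2.1029, MB₂ = 7.14 − 1.445 = 5.695, so M₂ = 2.1029 × 5.695 ≈ 11.976 billion.
ΔM = M₂ − M₁ = 11.976 − 16.7026 = -4.7266 billion.

-4.73 billion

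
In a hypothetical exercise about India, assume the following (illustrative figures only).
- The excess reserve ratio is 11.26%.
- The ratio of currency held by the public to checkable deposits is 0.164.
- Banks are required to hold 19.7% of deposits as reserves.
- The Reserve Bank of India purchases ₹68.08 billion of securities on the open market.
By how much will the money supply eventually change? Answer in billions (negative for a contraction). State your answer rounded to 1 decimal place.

₹167.3 billion

The money multiplier is m = (1 + c) / (rr + e + c) = (1 + 0.164) / (0.197 + 0.1126 + 0.164) ≈ 2.4578.
The purchase adds 68.08 billion of base, so ΔM = m × ΔMB = 2.4578 × (+68.08) ≈ 167.327 billion.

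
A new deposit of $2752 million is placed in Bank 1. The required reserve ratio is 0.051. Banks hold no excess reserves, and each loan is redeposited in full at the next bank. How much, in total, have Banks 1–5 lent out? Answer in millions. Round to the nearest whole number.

$11793 million

Bank i lends (1 − rr)^i of the original deposit: Bank 1 lends 2752·0.9490 = 2611.6480, Bank 2 lends 2752·0.9490² ≈ 2478.4540, and so on.
Summing a geometric series: total = 2752·[0.9490·(1 − 0.9490^5) / (1 − 0.9490)] ≈ 11792.5140 million.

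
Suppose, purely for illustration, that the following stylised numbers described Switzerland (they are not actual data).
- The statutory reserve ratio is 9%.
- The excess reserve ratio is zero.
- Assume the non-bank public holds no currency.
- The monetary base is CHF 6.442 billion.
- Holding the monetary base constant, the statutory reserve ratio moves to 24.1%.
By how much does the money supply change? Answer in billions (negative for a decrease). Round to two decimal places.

-44.85 billion

Initially m₁ = 1 / (0.09) ≈ 11.1111, so M₁ = 11.1111 × 6.442 ≈ 71.5777 billion.
After the change m₂ = 1 / (0.241) ≈ 4.1494, so M₂ = 4.1494 × 6.442 ≈ 26.7304 billion.
ΔM = M₂ − M₁ = 26.7304 − 71.5777 = -44.8473 billion.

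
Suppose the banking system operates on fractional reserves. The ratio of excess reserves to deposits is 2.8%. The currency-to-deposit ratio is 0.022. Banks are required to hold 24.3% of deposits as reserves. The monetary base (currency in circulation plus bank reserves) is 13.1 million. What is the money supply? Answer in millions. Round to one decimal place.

45.7 million

The money multiplier is m = (1 + c) / (rr + e + c) = (1 + 0.022) / (0.243 + 0.028 + 0.022) ≈ 3.4881.
So M = m × MB = 3.4881 × 13.1 ≈ 45.6941 million.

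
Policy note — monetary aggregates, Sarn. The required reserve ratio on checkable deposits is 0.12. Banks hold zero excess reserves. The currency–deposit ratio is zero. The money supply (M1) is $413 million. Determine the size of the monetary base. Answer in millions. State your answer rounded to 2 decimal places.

With no currency drain and no excess reserves, the money multiplier is m = 1/rr = 1/0.12 ≈ 8.333333.
The monetary base is MB = M / m = 413 / 8.333333 ≈ 49.56 million.

$49.56 million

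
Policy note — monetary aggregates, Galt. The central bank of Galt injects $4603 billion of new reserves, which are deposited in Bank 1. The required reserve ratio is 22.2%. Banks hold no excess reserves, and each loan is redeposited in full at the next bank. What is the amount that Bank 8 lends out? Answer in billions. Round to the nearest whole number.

Each bank lends a fraction (1 − rr) = 0.7780 of the deposit it receives, so Bank 8 receives 4603·0.7780^7 and lends 4603·0.7780^8 ≈ 617.8425 billion.

$618 billion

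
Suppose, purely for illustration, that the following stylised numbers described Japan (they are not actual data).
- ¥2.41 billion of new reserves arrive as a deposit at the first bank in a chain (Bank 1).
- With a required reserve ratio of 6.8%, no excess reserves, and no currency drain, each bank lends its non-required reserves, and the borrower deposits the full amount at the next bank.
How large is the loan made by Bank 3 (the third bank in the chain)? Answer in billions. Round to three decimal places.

¥1.951 billion

Each bank lends a fraction (1 − rr) = 0.9320 of the deposit it receives, so Bank 3 receives 2.41·0.9320^2 and lends 2.41·0.9320^3 ≈ 1.9510 billion.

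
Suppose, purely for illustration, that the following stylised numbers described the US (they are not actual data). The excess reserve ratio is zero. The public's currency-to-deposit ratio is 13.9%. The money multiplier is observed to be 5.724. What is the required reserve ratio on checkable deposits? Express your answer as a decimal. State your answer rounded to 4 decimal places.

Using m = 5.724. Since m = (1 + c)/(c + rr + e), the denominator satisfies c + rr + e = (1 + c)/m = (1 + 0.139) / 5.724 ≈ 0.198987.
With c = 0.139 and e = 0, the required reserve ratio on checkable deposits is 0.198987 − 0.139 − 0 = 0.059987.

0.0600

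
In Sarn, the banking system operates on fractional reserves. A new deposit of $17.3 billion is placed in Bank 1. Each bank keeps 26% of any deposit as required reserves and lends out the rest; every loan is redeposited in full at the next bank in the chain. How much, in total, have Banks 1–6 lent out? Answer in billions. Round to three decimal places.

Bank i lends (1 − rr)^i of the original deposit: Bank 1 lends 17.3·0.7400 = 12.8020, Bank 2 lends 17.3·0.7400² ≈ 9.4735, and so on.
Summing a geometric series: total = 17.3·[0.7400·(1 − 0.7400^6) / (1 − 0.7400)] ≈ 41.1532 billion.

$41.153 billion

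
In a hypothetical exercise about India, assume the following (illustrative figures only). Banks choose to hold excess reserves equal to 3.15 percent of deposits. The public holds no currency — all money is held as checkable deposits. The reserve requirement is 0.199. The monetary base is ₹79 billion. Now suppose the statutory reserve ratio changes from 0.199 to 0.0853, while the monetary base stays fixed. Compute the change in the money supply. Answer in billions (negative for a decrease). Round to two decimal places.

₹333.64 billion

Initially m₁ = 1 / (0.199 + 0.0315) ≈ 4.33839, so M₁ = 4.33839 × 79 ≈ 342.7328 billion.
After the change m₂ = 1 / (0.0853 + 0.0315) ≈ 8.56164, so M₂ = 8.56164 × 79 ≈ 676.3696 billion.
ΔM = M₂ − M₁ = 676.3696 − 342.7328 = 333.6368 billion.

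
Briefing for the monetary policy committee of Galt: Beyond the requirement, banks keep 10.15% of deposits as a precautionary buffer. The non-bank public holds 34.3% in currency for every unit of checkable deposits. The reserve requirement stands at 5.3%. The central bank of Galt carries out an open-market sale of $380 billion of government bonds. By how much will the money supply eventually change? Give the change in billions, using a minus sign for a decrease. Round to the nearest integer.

-1026 billion

The money multiplier is m = (1 + c) / (rr + e + c) = (1 + 0.343) / (0.053 + 0.1015 + 0.343) ≈ 2.6995.
The sale removes 380 billion of base, so ΔM = m × ΔMB = 2.6995 × (−380) = -1025.81 billion.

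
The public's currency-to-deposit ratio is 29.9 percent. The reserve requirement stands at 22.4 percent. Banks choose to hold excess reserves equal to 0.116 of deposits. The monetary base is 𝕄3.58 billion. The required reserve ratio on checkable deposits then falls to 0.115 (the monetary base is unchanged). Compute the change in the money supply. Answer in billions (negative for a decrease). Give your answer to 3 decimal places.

Initially m₁ = (1 + 0.299) / (0.224 + 0.116 + 0.299) ≈ 2.03286, so M₁ = 2.03286 × 3.58 ≈ 7.2776 billion.
After the change m₂ = (1 + 0.299) / (0.115 + 0.116 + 0.299) ≈ 2.45094, so M₂ = 2.45094 × 3.58 ≈ 8.7744 billion.
ΔM = M₂ − M₁ = 8.7744 − 7.2776 = 1.4968 billion.

𝕄1.497 billion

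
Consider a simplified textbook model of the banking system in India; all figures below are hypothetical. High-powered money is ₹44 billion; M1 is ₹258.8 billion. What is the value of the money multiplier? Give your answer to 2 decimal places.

5.88

The money multiplier is m = M / MB = 258.8 / 44 ≈ 5.88182.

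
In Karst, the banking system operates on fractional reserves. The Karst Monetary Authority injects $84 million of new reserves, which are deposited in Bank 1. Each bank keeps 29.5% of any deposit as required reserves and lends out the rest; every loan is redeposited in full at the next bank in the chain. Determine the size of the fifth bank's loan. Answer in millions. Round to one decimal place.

Each bank lends a fraction (1 − rr) = 0.7050 of the deposit it receives, so Bank 5 receives 84·0.7050^4 and lends 84·0.7050^5 ≈ 14.6293 million.

$14.6 million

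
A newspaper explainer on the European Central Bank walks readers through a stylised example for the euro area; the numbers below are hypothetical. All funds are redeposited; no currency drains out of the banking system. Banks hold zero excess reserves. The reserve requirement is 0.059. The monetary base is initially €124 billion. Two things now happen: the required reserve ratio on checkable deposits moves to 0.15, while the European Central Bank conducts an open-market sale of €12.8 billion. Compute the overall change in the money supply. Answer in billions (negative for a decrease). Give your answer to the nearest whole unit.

-1360 billion

Before: m₁ = 1 / (0.059) ≈ 16.9492, MB₁ = 124, so M₁ = 16.9492 × 124 = 2101.7008 billion.
After: m₂ = 1 / (0.15) ≈ 6.6667, MB₂ = 124 − 12.8 = 111.2, so M₂ = 6.6667 × 111.2 ≈ 741.337 billion.
ΔM = M₂ − M₁ = 741.337 − 2101.7008 = -1360.3638 billion.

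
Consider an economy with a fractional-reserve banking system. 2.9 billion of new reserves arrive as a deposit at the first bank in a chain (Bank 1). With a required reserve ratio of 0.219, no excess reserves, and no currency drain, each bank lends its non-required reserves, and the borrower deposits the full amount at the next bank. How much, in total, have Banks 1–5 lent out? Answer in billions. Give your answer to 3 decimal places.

7.337 billion

Bank i lends (1 − rr)^i of the original deposit: Bank 1 lends 2.9·0.7810 = 2.2649, Bank 2 lends 2.9·0.7810² ≈ 1.7689, and so on.
Summing a geometric series: total = 2.9·[0.7810·(1 − 0.7810^5) / (1 − 0.7810)] ≈ 7.3369 billion.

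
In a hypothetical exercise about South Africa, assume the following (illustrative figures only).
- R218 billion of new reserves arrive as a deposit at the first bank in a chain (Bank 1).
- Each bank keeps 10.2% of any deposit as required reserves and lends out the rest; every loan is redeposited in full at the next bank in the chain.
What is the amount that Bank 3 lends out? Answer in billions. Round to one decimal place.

R157.9 billion

Each bank lends a fraction (1 − rr) = 0.8980 of the deposit it receives, so Bank 3 receives 218·0.8980^2 and lends 218·0.8980^3 ≈ 157.8649 billion.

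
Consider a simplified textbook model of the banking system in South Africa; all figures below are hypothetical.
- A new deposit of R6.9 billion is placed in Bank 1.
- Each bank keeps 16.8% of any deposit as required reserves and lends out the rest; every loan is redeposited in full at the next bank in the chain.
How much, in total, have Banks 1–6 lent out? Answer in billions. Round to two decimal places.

R22.84 billion

Bank i lends (1 − rr)^i of the original deposit: Bank 1 lends 6.9·0.8320 = 5.7408, Bank 2 lends 6.9·0.8320² ≈ 4.7763, and so on.
Summing a geometric series: total = 6.9·[0.8320·(1 − 0.8320^6) / (1 − 0.8320)] ≈ 22.8369 billion.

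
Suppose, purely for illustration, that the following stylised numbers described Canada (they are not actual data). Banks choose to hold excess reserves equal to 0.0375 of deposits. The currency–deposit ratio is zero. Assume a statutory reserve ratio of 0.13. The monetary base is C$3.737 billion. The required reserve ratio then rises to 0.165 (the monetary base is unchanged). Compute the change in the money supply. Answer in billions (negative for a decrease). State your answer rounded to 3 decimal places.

Initially m₁ = 1 / (0.13 + 0.0375) ≈ 5.97015, so M₁ = 5.97015 × 3.737 ≈ 22.3105 billion.
After the change m₂ = 1 / (0.165 + 0.0375) ≈ 4.93827, so M₂ = 4.93827 × 3.737 ≈ 18.4543 billion.
ΔM = M₂ − M₁ = 18.4543 − 22.3105 = -3.8562 billion.

-3.856 billion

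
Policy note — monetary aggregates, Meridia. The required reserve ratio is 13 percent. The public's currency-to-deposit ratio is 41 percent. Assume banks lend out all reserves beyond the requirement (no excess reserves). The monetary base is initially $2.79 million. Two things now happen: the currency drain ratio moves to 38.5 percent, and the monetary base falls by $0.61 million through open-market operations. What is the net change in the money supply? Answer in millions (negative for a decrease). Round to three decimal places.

Before: m₁ = (1 + 0.41) / (0.13 + 0.41) ≈ 2.61111, MB₁ = 2.79, so M₁ = 2.61111 × 2.79 ≈ 7.285 million.
After: m₂ = (1 + 0.385) / (0.13 + 0.385) ≈ 2.68932, MB₂ = 2.79 − 0.61 = 2.18, so M₂ = 2.68932 × 2.18 ≈ 5.8627 million.
ΔM = M₂ − M₁ = 5.8627 − 7.285 = -1.4223 million.

-1.422 million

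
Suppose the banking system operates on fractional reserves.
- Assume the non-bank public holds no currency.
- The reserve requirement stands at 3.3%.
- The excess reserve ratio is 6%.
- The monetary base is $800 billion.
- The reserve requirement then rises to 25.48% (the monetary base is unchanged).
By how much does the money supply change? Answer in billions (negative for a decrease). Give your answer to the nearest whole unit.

Initially m₁ = 1 / (0.033 + 0.06) ≈ 10.7527, so M₁ = 10.7527 × 800 = 8602.16 billion.
After the change m₂ = 1 / (0.2548 + 0.06) ≈ 3.1766, so M₂ = 3.1766 × 800 = 2541.28 billion.
ΔM = M₂ − M₁ = 2541.28 − 8602.16 = -6060.88 billion.

-6061 billion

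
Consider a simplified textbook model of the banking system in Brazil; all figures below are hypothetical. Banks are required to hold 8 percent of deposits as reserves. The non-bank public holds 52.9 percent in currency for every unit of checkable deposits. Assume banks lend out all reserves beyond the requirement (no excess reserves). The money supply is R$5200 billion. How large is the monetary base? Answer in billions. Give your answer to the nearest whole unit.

The money multiplier is m = (1 + c) / (rr + c) = (1 + 0.529) / (0.08 + 0.529) ≈ 2.51067.
MB = M / m = 5200 / 2.51067 ≈ 2071.1603 billion.

R$2071 billion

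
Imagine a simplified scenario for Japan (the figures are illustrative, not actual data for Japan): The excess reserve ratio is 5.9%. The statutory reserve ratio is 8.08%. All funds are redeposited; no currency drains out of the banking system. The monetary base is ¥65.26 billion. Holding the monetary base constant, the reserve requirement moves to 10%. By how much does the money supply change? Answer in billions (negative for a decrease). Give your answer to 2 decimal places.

-56.37 billion

Initially m₁ = 1 / (0.0808 + 0.059) ≈ 7.15308, so M₁ = 7.15308 × 65.26 ≈ 466.81 billion.
After the change m₂ = 1 / (0.1 + 0.059) ≈ 6.28931, so M₂ = 6.28931 × 65.26 ≈ 410.4404 billion.
ΔM = M₂ − M₁ = 410.4404 − 466.81 = -56.3696 billion.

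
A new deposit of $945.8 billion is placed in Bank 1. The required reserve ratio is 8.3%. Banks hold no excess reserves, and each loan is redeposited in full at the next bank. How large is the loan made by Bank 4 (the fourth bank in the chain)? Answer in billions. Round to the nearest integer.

$669 billion

Each bank lends a fraction (1 − rr) = 0.9170 of the deposit it receives, so Bank 4 receives 945.8·0.9170^3 and lends 945.8·0.9170^4 ≈ 668.7698 billion.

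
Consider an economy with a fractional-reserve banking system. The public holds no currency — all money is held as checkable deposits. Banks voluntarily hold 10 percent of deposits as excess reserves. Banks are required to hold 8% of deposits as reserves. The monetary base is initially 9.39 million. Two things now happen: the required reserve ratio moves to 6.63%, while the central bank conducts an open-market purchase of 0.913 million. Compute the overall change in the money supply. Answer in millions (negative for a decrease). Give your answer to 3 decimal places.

Before: m₁ = 1 / (0.08 + 0.1) ≈ 5.555556, MB₁ = 9.39, so M₁ = 5.555556 × 9.39 ≈ 52.1667 million.
After: m₂ = 1 / (0.0663 + 0.1) ≈ 6.013229, MB₂ = 9.39 + 0.913 = 10.303, so M₂ = 6.013229 × 10.303 ≈ 61.9543 million.
ΔM = M₂ − M₁ = 61.9543 − 52.1667 = 9.7876 million.

9.788 million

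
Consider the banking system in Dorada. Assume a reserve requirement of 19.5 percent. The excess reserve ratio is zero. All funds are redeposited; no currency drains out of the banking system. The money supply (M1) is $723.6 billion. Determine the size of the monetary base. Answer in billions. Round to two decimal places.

With no currency drain and no excess reserves, the money multiplier is m = 1/rr = 1/0.195 ≈ 5.128205.
The monetary base is MB = M / m = 723.6 / 5.128205 ≈ 141.102 billion.

$141.10 billion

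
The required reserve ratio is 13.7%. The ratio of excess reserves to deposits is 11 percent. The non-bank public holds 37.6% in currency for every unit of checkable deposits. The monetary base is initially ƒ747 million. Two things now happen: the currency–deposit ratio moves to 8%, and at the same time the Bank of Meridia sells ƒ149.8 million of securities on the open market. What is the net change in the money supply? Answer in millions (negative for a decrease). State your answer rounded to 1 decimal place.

ƒ322.5 million

Before: m₁ = (1 + 0.376) / (0.137 + 0.11 + 0.376) ≈ 2.20867, MB₁ = 747, so M₁ = 2.20867 × 747 ≈ 1649.8765 million.
After: m₂ = (1 + 0.08) / (0.137 + 0.11 + 0.08) ≈ 3.30275, MB₂ = 747 − 149.8 = 597.2, so M₂ = 3.30275 × 597.2 = 1972.4023 million.
ΔM = M₂ − M₁ = 1972.4023 − 1649.8765 = 322.5258 million.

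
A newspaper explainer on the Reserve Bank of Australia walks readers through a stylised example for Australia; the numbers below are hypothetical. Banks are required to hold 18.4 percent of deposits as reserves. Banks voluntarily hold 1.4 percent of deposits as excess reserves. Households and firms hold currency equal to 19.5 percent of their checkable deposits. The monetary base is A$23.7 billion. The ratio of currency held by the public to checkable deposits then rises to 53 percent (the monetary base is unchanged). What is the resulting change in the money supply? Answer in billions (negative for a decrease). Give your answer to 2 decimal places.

-22.26 billion

Initially m₁ = (1 + 0.195) / (0.184 + 0.014 + 0.195) ≈ 3.04071, so M₁ = 3.04071 × 23.7 ≈ 72.0648 billion.
After the change m₂ = (1 + 0.53) / (0.184 + 0.014 + 0.53) ≈ 2.10165, so M₂ = 2.10165 × 23.7 ≈ 49.8091 billion.
ΔM = M₂ − M₁ = 49.8091 − 72.0648 = -22.2557 billion.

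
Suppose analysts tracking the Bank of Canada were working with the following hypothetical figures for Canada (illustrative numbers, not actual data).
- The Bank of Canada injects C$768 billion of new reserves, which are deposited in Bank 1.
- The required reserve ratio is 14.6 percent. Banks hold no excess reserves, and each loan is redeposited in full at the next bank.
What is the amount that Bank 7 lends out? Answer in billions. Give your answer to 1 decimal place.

C$254.4 billion

Each bank lends a fraction (1 − rr) = 0.8540 of the deposit it receives, so Bank 7 receives 768·0.8540^6 and lends 768·0.8540^7 ≈ 254.4288 billion.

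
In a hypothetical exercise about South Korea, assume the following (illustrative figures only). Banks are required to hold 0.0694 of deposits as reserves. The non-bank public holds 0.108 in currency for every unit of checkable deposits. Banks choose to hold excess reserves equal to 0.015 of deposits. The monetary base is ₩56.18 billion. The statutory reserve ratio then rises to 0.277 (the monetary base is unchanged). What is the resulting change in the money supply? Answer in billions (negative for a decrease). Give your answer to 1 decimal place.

-167.9 billion

Initially m₁ = (1 + 0.108) / (0.0694 + 0.015 + 0.108) ≈ 5.7588, so M₁ = 5.7588 × 56.18 ≈ 323.5294 billion.
After the change m₂ = (1 + 0.108) / (0.277 + 0.015 + 0.108) = 2.77, so M₂ = 2.77 × 56.18 = 155.6186 billion.
ΔM = M₂ − M₁ = 155.6186 − 323.5294 = -167.9108 billion.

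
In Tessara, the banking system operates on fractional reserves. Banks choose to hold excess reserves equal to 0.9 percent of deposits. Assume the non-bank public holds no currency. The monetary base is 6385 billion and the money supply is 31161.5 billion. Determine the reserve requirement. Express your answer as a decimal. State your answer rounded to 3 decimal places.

0.196

Using m = M/MB = 31161.5/6385 ≈ 4.880423. Since m = (1 + c)/(c + rr + e), the denominator satisfies c + rr + e = (1 + c)/m = (1 + 0) / 4.880423 ≈ 0.204900.
With c = 0 and e = 0.009, the reserve requirement is 0.204900 − 0 − 0.009 = 0.1959.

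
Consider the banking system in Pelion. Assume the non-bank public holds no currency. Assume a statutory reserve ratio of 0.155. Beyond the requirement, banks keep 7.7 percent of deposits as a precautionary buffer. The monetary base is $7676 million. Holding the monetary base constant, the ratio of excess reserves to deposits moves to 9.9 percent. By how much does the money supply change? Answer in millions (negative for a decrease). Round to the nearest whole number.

Initially m₁ = 1 / (0.155 + 0.077) ≈ 4.31034, so M₁ = 4.31034 × 7676 ≈ 33086.1698 million.
After the change m₂ = 1 / (0.155 + 0.099) ≈ 3.93701, so M₂ = 3.93701 × 7676 ≈ 30220.4888 million.
ΔM = M₂ − M₁ = 30220.4888 − 33086.1698 = -2865.681 million.

-2866 million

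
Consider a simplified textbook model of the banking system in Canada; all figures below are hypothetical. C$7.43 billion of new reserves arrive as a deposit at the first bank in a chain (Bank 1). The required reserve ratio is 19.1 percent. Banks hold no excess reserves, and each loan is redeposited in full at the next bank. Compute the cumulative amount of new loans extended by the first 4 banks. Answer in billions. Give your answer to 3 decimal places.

Bank i lends (1 − rr)^i of the original deposit: Bank 1 lends 7.43·0.8090 ≈ 6.0109, Bank 2 lends 7.43·0.8090² ≈ 4.8628, and so on.
Summing a geometric series: total = 7.43·[0.8090·(1 − 0.8090^4) / (1 − 0.8090)] ≈ 17.9903 billion.

C$17.990 billion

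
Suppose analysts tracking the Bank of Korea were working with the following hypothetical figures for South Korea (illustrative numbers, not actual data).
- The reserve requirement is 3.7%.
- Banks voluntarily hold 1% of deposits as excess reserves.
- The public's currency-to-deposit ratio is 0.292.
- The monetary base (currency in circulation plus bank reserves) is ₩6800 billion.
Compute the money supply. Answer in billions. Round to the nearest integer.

The money multiplier is m = (1 + c) / (rr + e + c) = (1 + 0.292) / (0.037 + 0.01 + 0.292) ≈ 3.81121.
So M = m × MB = 3.81121 × 6800 = 25916.228 billion.

₩25916 billion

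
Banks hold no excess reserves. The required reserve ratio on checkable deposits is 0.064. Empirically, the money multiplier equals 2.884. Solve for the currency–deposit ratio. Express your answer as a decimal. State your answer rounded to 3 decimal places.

Using m = 2.884. From m = (1 + c)/(c + rr + e), rearranging gives 1 + c = m·(c + rr + e), so c·(1 − m) = m·(rr + e) − 1.
Hence c = [m·(rr + e) − 1]/(1 − m) = [2.884 × (0.064 + 0) − 1] / (1 − 2.884) ≈ 0.432815.

0.433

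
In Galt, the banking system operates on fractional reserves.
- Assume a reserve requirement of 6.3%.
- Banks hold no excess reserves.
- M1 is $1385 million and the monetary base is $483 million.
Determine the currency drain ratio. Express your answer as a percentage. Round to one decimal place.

Using m = M/MB = 1385/483 ≈ 2.867495. From m = (1 + c)/(c + rr + e), rearranging gives 1 + c = m·(c + rr + e), so c·(1 − m) = m·(rr + e) − 1.
Hence c = [m·(rr + e) − 1]/(1 − m) = [2.867495 × (0.063 + 0) − 1] / (1 − 2.867495) ≈ 0.438742.

43.9%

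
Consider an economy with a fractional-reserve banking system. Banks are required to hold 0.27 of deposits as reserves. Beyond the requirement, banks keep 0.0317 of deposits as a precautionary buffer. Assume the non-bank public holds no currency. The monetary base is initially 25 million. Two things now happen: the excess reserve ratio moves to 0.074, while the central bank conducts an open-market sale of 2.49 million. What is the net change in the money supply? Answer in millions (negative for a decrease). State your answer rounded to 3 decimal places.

-17.428 million

Before: m₁ = 1 / (0.27 + 0.0317) ≈ 3.314551, MB₁ = 25, so M₁ = 3.314551 × 25 ≈ 82.8638 million.
After: m₂ = 1 / (0.27 + 0.074) ≈ 2.906977, MB₂ = 25 − 2.49 = 22.51, so M₂ = 2.906977 × 22.51 ≈ 65.4361 million.
ΔM = M₂ − M₁ = 65.4361 − 82.8638 = -17.4277 million.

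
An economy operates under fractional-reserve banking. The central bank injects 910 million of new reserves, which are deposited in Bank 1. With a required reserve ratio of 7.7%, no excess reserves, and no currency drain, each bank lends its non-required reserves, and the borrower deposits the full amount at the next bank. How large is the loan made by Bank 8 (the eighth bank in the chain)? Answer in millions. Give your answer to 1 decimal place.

Each bank lends a fraction (1 − rr) = 0.9230 of the deposit it receives, so Bank 8 receives 910·0.9230^7 and lends 910·0.9230^8 ≈ 479.3525 million.

479.4 million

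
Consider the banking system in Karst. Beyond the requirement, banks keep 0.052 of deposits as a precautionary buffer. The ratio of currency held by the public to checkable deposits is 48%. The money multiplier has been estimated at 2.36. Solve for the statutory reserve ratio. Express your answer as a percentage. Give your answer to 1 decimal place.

9.5%

Using m = 2.36. Since m = (1 + c)/(c + rr + e), the denominator satisfies c + rr + e = (1 + c)/m = (1 + 0.48) / 2.36 ≈ 0.627119.
With c = 0.48 and e = 0.052, the statutory reserve ratio is 0.627119 − 0.48 − 0.052 = 0.095119.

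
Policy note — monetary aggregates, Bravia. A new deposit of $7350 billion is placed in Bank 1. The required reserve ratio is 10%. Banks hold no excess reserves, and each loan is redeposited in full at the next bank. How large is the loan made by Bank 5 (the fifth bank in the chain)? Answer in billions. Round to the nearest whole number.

Each bank lends a fraction (1 − rr) = 0.9000 of the deposit it receives, so Bank 5 receives 7350·0.9000^4 and lends 7350·0.9000^5 = 4340.1015 billion.

$4340 billion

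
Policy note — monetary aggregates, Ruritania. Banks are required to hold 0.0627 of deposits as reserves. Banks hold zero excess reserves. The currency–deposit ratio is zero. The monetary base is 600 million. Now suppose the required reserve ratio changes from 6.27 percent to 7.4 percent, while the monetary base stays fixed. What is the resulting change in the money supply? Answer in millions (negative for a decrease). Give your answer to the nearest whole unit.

-1461 million

Initially m₁ = 1 / (0.0627) ≈ 15.9490, so M₁ = 15.9490 × 600 = 9569.4 million.
After the change m₂ = 1 / (0.074) ≈ 13.5135, so M₂ = 13.5135 × 600 = 8108.1 million.
ΔM = M₂ − M₁ = 8108.1 − 9569.4 = -1461.3 million.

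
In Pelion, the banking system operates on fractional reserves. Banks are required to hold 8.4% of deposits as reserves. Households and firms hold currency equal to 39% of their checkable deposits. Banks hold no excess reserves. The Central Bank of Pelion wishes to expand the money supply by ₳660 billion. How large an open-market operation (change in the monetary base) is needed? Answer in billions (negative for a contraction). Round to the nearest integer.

₳225 billion

The money multiplier is m = (1 + c) / (rr + c) = (1 + 0.39) / (0.084 + 0.39) ≈ 2.9325.
ΔMB = ΔM / m = (+660) / 2.9325 ≈ 225.0639 billion.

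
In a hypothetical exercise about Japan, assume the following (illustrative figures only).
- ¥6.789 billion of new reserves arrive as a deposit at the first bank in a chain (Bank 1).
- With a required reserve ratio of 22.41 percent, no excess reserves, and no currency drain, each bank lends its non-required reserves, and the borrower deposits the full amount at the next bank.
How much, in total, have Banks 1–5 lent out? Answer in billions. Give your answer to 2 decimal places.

¥16.90 billion

Bank i lends (1 − rr)^i of the original deposit: Bank 1 lends 6.789·0.7759 ≈ 5.2676, Bank 2 lends 6.789·0.7759² ≈ 4.0871, and so on.
Summing a geometric series: total = 6.789·[0.7759·(1 − 0.7759^5) / (1 − 0.7759)] ≈ 16.8956 billion.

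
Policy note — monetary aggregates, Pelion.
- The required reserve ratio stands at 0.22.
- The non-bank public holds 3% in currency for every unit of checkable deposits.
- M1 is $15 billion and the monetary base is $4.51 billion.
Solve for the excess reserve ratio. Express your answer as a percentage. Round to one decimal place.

Using m = M/MB = 15/4.51 ≈ 3.325942. Since m = (1 + c)/(c + rr + e), the denominator satisfies c + rr + e = (1 + c)/m = (1 + 0.03) / 3.325942 ≈ 0.309687.
With c = 0.03 and rr = 0.22, the excess reserve ratio is 0.309687 − 0.03 − 0.22 = 0.059687.

6.0%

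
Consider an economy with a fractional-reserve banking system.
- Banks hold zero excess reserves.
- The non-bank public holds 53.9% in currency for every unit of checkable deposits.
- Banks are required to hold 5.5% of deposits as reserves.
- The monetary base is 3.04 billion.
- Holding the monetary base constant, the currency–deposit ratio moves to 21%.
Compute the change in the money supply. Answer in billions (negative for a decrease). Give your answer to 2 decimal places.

Initially m₁ = (1 + 0.539) / (0.055 + 0.539) ≈ 2.5909, so M₁ = 2.5909 × 3.04 ≈ 7.8763 billion.
After the change m₂ = (1 + 0.21) / (0.055 + 0.21) ≈ 4.5660, so M₂ = 4.5660 × 3.04 ≈ 13.8806 billion.
ΔM = M₂ − M₁ = 13.8806 − 7.8763 = 6.0043 billion.

6.00 billion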